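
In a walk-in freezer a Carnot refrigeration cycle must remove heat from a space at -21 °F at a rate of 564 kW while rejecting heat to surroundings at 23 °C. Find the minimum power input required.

T_H = 23 °C → 23 + 273.15 = 296.15 K.
T_C = -21 °F → (-21 − 32) × 5/9 = -29.44 °C = 243.71 K.
For a reversible refrigerator, COP_R = T_C/(T_H − T_C) = 243.71/52.44 = 4.6469.
W = Q_C/COP_R = 564/4.6469 = 121 kW.

Ẇ_in ≈ 121 kW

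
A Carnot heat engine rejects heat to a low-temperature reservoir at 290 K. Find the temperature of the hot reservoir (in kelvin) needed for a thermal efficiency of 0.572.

From η = 1 − T_C/T_H, solving for T_H gives T_H = T_C/(1 − η) = 290.00/(1 − 0.572) = 678 K.

T_H ≈ 678 K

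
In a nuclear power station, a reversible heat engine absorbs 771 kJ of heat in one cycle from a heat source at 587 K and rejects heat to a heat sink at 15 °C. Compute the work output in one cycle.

T_C = 15 °C → 15 + 273.15 = 288.15 K.
Carnot efficiency: η = 1 − T_C/T_H = 1 − 288.15/587.00 = 0.5091.
W = η·Q_H = 0.5091 × 771 = 393 kJ.

W ≈ 393 kJ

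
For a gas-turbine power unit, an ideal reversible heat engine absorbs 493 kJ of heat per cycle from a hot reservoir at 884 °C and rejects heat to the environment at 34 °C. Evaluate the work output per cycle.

T_H = 884 °C → 884 + 273.15 = 1157.15 K.
T_C = 34 °C → 34 + 273.15 = 307.15 K.
Carnot efficiency: η = 1 − T_C/T_H = 1 − 307.15/1157.15 = 0.7346.
W = η·Q_H = 0.7346 × 493 = 362.1 kJ.

W ≈ 362.1 kJ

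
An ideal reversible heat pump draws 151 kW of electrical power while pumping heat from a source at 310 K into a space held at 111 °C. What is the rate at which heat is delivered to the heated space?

Q̇_H ≈ 782.3 kW

T_H = 111 °C → 111 + 273.15 = 384.15 K.
For a reversible heat pump, COP_HP = T_H/(T_H − T_C) = 384.15/74.15 = 5.1807.
Q_H = COP_HP · W = 5.1807 × 151 = 782.3 kW.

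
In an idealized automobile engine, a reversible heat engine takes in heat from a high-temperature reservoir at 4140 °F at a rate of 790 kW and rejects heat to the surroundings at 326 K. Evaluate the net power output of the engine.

Ẇ ≈ 689 kW

T_H = 4140 °F → (4140 − 32) × 5/9 = 2282.22 °C = 2555.37 K.
The Carnot efficiency is η = 1 − T_C/T_H = 1 − 326.00/2555.37 = 0.8724.
W = η·Q_H = 0.8724 × 790 = 689 kW.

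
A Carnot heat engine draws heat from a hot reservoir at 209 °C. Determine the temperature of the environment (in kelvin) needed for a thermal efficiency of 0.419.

T_H = 209 °C → 209 + 273.15 = 482.15 K.
From η = 1 − T_C/T_H, T_C = T_H·(1 − η) = 482.15 × (1 − 0.419) = 280 K.

T_C ≈ 280 K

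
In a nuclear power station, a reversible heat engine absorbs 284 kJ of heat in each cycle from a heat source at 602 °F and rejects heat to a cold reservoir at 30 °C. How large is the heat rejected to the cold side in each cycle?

T_H = 602 °F → (602 − 32) × 5/9 = 316.67 °C = 589.82 K.
T_C = 30 °C → 30 + 273.15 = 303.15 K.
η_rev = 1 − T_C/T_H = 1 − 303.15/589.82 = 0.4860.
For a reversible cycle Q_C/Q_H = T_C/T_H, so Q_C = 284 × 303.15/589.82 = 146 kJ.

Q_C ≈ 146 kJ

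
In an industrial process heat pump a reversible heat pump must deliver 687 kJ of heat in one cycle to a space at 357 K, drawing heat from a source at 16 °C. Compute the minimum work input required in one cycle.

T_C = 16 °C → 16 + 273.15 = 289.15 K.
COP_HP = T_H/(T_H − T_C) = 357.00/67.85 = 5.2616.
W = Q_H/COP_HP = 687/5.2616 = 131 kJ.

W_in ≈ 131 kJ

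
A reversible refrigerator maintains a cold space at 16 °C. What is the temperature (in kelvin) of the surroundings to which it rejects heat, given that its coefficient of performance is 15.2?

T_C = 16 °C → 16 + 273.15 = 289.15 K.
COP_R = T_C/(T_H − T_C) ⇒ T_H = T_C·(1 + 1/COP_R) = 289.15 × (1 + 1/15.2) = 308 K.

T_H ≈ 308 K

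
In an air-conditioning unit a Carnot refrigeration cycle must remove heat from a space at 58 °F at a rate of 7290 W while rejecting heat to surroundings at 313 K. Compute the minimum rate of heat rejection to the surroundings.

Q̇_H ≈ 7930 W

T_C = 58 °F → (58 − 32) × 5/9 = 14.44 °C = 287.59 K.
For a reversible cycle Q_H/Q_C = T_H/T_C, so Q_H = Q_C·T_H/T_C = 7290 × 313.00/287.59 = 7930 W.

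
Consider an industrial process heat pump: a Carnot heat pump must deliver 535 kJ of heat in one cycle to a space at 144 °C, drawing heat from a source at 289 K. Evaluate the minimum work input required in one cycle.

T_H = 144 °C → 144 + 273.15 = 417.15 K.
COP_HP = T_H/(T_H − T_C) = 417.15/128.15 = 3.2552.
W = Q_H/COP_HP = 535/3.2552 = 164 kJ.

W_in ≈ 164 kJ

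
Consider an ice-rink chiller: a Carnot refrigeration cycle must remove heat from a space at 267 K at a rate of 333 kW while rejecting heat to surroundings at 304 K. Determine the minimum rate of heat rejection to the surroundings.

For a reversible cycle Q_H/Q_C = T_H/T_C, so Q_H = Q_C·T_H/T_C = 333 × 304.00/267.00 = 379.1 kW.

Q̇_H ≈ 379.1 kW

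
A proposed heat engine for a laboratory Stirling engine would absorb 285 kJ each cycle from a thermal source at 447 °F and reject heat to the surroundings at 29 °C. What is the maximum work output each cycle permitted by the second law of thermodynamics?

W_max ≈ 114.0 kJ

T_H = 447 °F → (447 − 32) × 5/9 = 230.56 °C = 503.71 K.
T_C = 29 °C → 29 + 273.15 = 302.15 K.
By the Carnot theorem, η_max = 1 − T_C/T_H = 1 − 302.15/503.71 = 0.4001.
W_max = η_max · Q_H = 0.4001 × 285 = 114.0 kJ.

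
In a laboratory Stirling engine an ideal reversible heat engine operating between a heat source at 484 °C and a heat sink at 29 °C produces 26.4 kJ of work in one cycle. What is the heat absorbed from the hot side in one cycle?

Q_H ≈ 43.93 kJ

T_H = 484 °C → 484 + 273.15 = 757.15 K.
T_C = 29 °C → 29 + 273.15 = 302.15 K.
Carnot efficiency: η = 1 − T_C/T_H = 1 − 302.15/757.15 = 0.6009.
Q_H = W/η = 26.4/0.6009 = 43.93 kJ.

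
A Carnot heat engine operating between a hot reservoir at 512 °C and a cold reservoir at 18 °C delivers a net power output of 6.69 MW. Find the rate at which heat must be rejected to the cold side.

Q̇_C ≈ 3.94 MW

T_H = 512 °C → 512 + 273.15 = 785.15 K.
T_C = 18 °C → 18 + 273.15 = 291.15 K.
η_rev = 1 − T_C/T_H = 1 − 291.15/785.15 = 0.6292.
Since Q_C/Q_H = T_C/T_H and Q_H = W/η, Q_C = W·T_C/(T_H − T_C) = 6.69 × 291.15/494.00 = 3.94 MW.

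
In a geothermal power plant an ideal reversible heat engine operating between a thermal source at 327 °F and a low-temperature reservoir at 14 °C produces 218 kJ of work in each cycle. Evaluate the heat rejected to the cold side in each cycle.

Q_C ≈ 417.6 kJ

T_H = 327 °F → (327 − 32) × 5/9 = 163.89 °C = 437.04 K.
T_C = 14 °C → 14 + 273.15 = 287.15 K.
For a reversible engine, η = 1 − T_C/T_H = 1 − 287.15/437.04 = 0.3430.
Since Q_C/Q_H = T_C/T_H and Q_H = W/η, Q_C = W·T_C/(T_H − T_C) = 218 × 287.15/149.89 = 417.6 kJ.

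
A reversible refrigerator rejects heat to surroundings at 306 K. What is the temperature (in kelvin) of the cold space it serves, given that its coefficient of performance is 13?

T_C ≈ 284 K

COP_R = T_C/(T_H − T_C) ⇒ T_C = T_H·COP_R/(1 + COP_R) = 306.00 × 13/(1 + 13) = 284 K.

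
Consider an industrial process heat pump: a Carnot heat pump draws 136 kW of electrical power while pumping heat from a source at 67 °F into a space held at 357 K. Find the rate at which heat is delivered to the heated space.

T_C = 67 °F → (67 − 32) × 5/9 = 19.44 °C = 292.59 K.
Reversible heating COP: COP_HP = T_H/(T_H − T_C) = 357.00/64.41 = 5.5430.
Q_H = COP_HP · W = 5.5430 × 136 = 754 kW.

Q̇_H ≈ 754 kW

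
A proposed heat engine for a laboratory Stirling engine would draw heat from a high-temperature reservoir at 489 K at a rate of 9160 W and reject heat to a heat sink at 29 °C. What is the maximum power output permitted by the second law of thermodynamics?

T_C = 29 °C → 29 + 273.15 = 302.15 K.
By the Carnot theorem, η_max = 1 − T_C/T_H = 1 − 302.15/489.00 = 0.3821.
W_max = η_max · Q_H = 0.3821 × 9160 = 3500 W.

Ẇ_max ≈ 3500 W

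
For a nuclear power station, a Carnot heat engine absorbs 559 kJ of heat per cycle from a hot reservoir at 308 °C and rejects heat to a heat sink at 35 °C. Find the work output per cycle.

T_H = 308 °C → 308 + 273.15 = 581.15 K.
T_C = 35 °C → 35 + 273.15 = 308.15 K.
Since the cycle is reversible, η = 1 − T_C/T_H = 1 − 308.15/581.15 = 0.4698.
W = η·Q_H = 0.4698 × 559 = 263 kJ.

W ≈ 263 kJ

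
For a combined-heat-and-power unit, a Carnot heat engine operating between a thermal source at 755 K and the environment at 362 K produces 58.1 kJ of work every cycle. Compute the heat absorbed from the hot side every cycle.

Since the cycle is reversible, η = 1 − T_C/T_H = 1 − 362.00/755.00 = 0.5205.
Q_H = W/η = 58.1/0.5205 = 111.6 kJ.

Q_H ≈ 111.6 kJ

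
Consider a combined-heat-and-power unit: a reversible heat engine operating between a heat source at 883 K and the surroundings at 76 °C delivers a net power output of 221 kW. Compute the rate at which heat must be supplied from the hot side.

Q̇_H ≈ 365.5 kW

T_C = 76 °C → 76 + 273.15 = 349.15 K.
η_rev = 1 − T_C/T_H = 1 − 349.15/883.00 = 0.6046.
Q_H = W/η = 221/0.6046 = 365.5 kW.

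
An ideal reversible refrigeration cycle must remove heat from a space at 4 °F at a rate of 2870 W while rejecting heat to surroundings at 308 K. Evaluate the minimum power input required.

T_C = 4 °F → (4 − 32) × 5/9 = -15.56 °C = 257.59 K.
Carnot COP: COP_R = T_C/(T_H − T_C) = 257.59/50.41 = 5.1104.
W = Q_C/COP_R = 2870/5.1104 = 561.6 W.

Ẇ_in ≈ 561.6 W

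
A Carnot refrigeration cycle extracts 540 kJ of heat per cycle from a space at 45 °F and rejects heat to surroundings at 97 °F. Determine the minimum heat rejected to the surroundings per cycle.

Q_H ≈ 596 kJ

T_H = 97 °F → (97 − 32) × 5/9 = 36.11 °C = 309.26 K.
T_C = 45 °F → (45 − 32) × 5/9 = 7.22 °C = 280.37 K.
For a reversible cycle Q_H/Q_C = T_H/T_C, so Q_H = Q_C·T_H/T_C = 540 × 309.26/280.37 = 596 kJ.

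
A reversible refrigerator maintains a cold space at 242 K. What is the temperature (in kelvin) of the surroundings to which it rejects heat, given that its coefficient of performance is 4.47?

T_H ≈ 296 K

COP_R = T_C/(T_H − T_C) ⇒ T_H = T_C·(1 + 1/COP_R) = 242.00 × (1 + 1/4.47) = 296 K.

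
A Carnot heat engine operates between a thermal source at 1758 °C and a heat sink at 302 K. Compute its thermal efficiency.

T_H = 1758 °C → 1758 + 273.15 = 2031.15 K.
η_rev = 1 − T_C/T_H = 1 − 302.00/2031.15 = 0.8513.

η ≈ 0.8513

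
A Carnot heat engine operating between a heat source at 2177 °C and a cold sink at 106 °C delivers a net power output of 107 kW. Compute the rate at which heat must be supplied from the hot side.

T_H = 2177 °C → 2177 + 273.15 = 2450.15 K.
T_C = 106 °C → 106 + 273.15 = 379.15 K.
Since the cycle is reversible, η = 1 − T_C/T_H = 1 − 379.15/2450.15 = 0.8453.
Q_H = W/η = 107/0.8453 = 126.6 kW.

Q̇_H ≈ 126.6 kW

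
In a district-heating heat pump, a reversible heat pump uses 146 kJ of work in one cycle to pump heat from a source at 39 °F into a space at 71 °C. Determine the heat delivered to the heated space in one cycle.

T_H = 71 °C → 71 + 273.15 = 344.15 K.
T_C = 39 °F → (39 − 32) × 5/9 = 3.89 °C = 277.04 K.
For a reversible heat pump, COP_HP = T_H/(T_H − T_C) = 344.15/67.11 = 5.1281.
Q_H = COP_HP · W = 5.1281 × 146 = 748.7 kJ.

Q_H ≈ 748.7 kJ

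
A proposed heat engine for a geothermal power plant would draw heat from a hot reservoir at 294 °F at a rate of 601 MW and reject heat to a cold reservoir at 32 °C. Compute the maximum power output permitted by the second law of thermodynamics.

T_H = 294 °F → (294 − 32) × 5/9 = 145.56 °C = 418.71 K.
T_C = 32 °C → 32 + 273.15 = 305.15 K.
No engine can exceed the Carnot limit: η_max = 1 − T_C/T_H = 1 − 305.15/418.71 = 0.2712.
W_max = η_max · Q_H = 0.2712 × 601 = 163.0 MW.

Ẇ_max ≈ 163.0 MW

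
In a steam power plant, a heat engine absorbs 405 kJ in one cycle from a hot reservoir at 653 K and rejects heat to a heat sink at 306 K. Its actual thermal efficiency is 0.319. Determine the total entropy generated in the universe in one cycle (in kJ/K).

W = η·Q_H = 0.319 × 405 = 129.2 kJ, so Q_C = Q_H − W = 275.8 kJ.
Reservoir entropy changes: ΔS_H = −Q_H/T_H = −405/653.00 = -0.6202 kJ/K and ΔS_C = +Q_C/T_C = 275.8/306.00 = 0.9013 kJ/K.
ΔS_univ = −Q_H/T_H + Q_C/T_C = 0.281 kJ/K (> 0, since η = 0.319 < η_Carnot = 0.531).

ΔS_univ ≈ 0.281 kJ/K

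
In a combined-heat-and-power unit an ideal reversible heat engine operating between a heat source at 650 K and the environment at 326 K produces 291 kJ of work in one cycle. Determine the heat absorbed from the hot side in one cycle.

Q_H ≈ 584 kJ

For a reversible engine, η = 1 − T_C/T_H = 1 − 326.00/650.00 = 0.4985.
Q_H = W/η = 291/0.4985 = 584 kJ.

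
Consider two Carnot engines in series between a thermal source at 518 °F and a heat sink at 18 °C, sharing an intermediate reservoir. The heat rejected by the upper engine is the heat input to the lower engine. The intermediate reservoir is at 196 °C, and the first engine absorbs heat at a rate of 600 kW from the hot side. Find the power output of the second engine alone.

T_H = 518 °F → (518 − 32) × 5/9 = 270.00 °C = 543.15 K.
T_C = 18 °C → 18 + 273.15 = 291.15 K.
T_m = 196 °C → 196 + 273.15 = 469.15 K.
Heat entering the second stage: Q_m = Q_H·(T_m/T_H) = 600 × 469.15/543.15 = 518 kW.
Second-stage efficiency η₂ = 1 − T_C/T_m = 1 − 291.15/469.15 = 0.3794, so W₂ = η₂·Q_m = 197 kW.

Ẇ₂ ≈ 197 kW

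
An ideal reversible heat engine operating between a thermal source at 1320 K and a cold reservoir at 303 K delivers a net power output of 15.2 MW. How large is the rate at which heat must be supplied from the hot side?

The Carnot efficiency is η = 1 − T_C/T_H = 1 − 303.00/1320.00 = 0.7705.
Q_H = W/η = 15.2/0.7705 = 19.7 MW.

Q̇_H ≈ 19.7 MW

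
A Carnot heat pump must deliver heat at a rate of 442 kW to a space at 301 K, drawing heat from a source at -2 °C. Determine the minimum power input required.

T_C = -2 °C → -2 + 273.15 = 271.15 K.
For a reversible heat pump, COP_HP = T_H/(T_H − T_C) = 301.00/29.85 = 10.0838.
W = Q_H/COP_HP = 442/10.0838 = 43.83 kW.

Ẇ_in ≈ 43.83 kW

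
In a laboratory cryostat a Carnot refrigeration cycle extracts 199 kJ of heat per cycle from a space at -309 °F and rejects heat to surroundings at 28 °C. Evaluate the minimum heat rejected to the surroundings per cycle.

T_H = 28 °C → 28 + 273.15 = 301.15 K.
T_C = -309 °F → (-309 − 32) × 5/9 = -189.44 °C = 83.71 K.
For a reversible cycle Q_H/Q_C = T_H/T_C, so Q_H = Q_C·T_H/T_C = 199 × 301.15/83.71 = 716 kJ.

Q_H ≈ 716 kJ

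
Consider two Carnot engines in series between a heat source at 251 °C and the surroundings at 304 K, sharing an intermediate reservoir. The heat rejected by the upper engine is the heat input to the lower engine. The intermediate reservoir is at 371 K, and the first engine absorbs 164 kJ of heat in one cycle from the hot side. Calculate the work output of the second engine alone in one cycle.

T_H = 251 °C → 251 + 273.15 = 524.15 K.
Heat entering the second stage: Q_m = Q_H·(T_m/T_H) = 164 × 371.00/524.15 = 116.1 kJ.
Second-stage efficiency η₂ = 1 − T_C/T_m = 1 − 304.00/371.00 = 0.1806, so W₂ = η₂·Q_m = 20.96 kJ.

W₂ ≈ 20.96 kJ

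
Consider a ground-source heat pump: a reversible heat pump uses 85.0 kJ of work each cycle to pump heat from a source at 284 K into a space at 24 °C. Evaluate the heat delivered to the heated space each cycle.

T_H = 24 °C → 24 + 273.15 = 297.15 K.
The Carnot heat-pump COP is COP_HP = T_H/(T_H − T_C) = 297.15/13.15 = 22.5970.
Q_H = COP_HP · W = 22.5970 × 85.0 = 1920 kJ.

Q_H ≈ 1920 kJ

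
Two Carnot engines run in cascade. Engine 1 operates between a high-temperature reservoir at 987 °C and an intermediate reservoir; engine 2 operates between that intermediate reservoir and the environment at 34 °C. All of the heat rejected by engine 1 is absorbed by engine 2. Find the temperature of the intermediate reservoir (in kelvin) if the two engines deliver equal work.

T_m ≈ 784 K

T_H = 987 °C → 987 + 273.15 = 1260.15 K.
T_C = 34 °C → 34 + 273.15 = 307.15 K.
For reversible stages Q_m = Q_H·(T_m/T_H). Setting W₁ = Q_H(1 − T_m/T_H) equal to W₂ = Q_m(1 − T_C/T_m) = Q_H·(T_m − T_C)/T_H gives T_H − T_m = T_m − T_C, so T_m = (T_H + T_C)/2 = (1260.15 + 307.15)/2 = 784 K.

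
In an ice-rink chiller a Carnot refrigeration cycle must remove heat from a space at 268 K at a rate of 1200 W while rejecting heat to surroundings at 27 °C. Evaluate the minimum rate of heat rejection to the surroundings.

T_H = 27 °C → 27 + 273.15 = 300.15 K.
For a reversible cycle Q_H/Q_C = T_H/T_C, so Q_H = Q_C·T_H/T_C = 1200 × 300.15/268.00 = 1344 W.

Q̇_H ≈ 1344 W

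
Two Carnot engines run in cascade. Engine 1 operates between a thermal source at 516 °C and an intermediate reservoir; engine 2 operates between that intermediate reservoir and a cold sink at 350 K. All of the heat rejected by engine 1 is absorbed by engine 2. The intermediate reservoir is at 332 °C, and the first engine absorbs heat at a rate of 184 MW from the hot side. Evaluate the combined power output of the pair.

Ẇ_total ≈ 102.4 MW

T_H = 516 °C → 516 + 273.15 = 789.15 K.
Two reversible stages in series are equivalent to a single Carnot engine between T_H and T_C, so η_total = 1 − T_C/T_H = 1 − 350.00/789.15 = 0.5565.
W_total = η_total · Q_H = 0.5565 × 184 = 102.4 MW.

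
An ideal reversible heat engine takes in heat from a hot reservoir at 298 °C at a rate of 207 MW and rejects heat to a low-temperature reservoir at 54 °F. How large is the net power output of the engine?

Ẇ ≈ 104 MW

T_H = 298 °C → 298 + 273.15 = 571.15 K.
T_C = 54 °F → (54 − 32) × 5/9 = 12.22 °C = 285.37 K.
The Carnot efficiency is η = 1 − T_C/T_H = 1 − 285.37/571.15 = 0.5004.
W = η·Q_H = 0.5004 × 207 = 104 MW.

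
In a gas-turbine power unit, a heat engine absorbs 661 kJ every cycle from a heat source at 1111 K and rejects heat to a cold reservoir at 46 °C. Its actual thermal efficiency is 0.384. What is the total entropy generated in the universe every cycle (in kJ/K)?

T_C = 46 °C → 46 + 273.15 = 319.15 K.
W = η·Q_H = 0.384 × 661 = 253.8 kJ, so Q_C = Q_H − W = 407.2 kJ.
Reservoir entropy changes: ΔS_H = −Q_H/T_H = −661/1111.00 = -0.5950 kJ/K and ΔS_C = +Q_C/T_C = 407.2/319.15 = 1.276 kJ/K.
ΔS_univ = −Q_H/T_H + Q_C/T_C = 0.6809 kJ/K (> 0, since η = 0.384 < η_Carnot = 0.713).

ΔS_univ ≈ 0.6809 kJ/K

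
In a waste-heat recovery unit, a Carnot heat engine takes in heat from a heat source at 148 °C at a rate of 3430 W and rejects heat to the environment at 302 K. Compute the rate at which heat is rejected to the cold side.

T_H = 148 °C → 148 + 273.15 = 421.15 K.
η_rev = 1 − T_C/T_H = 1 − 302.00/421.15 = 0.2829.
For a reversible cycle Q_C/Q_H = T_C/T_H, so Q_C = 3430 × 302.00/421.15 = 2460 W.

Q̇_C ≈ 2460 W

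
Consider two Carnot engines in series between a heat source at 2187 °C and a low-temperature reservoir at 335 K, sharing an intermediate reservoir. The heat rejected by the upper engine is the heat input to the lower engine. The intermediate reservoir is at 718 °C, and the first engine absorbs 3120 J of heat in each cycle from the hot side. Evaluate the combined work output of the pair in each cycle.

W_total ≈ 2700 J

T_H = 2187 °C → 2187 + 273.15 = 2460.15 K.
Two reversible stages in series are equivalent to a single Carnot engine between T_H and T_C, so η_total = 1 − T_C/T_H = 1 − 335.00/2460.15 = 0.8638.
W_total = η_total · Q_H = 0.8638 × 3120 = 2700 J.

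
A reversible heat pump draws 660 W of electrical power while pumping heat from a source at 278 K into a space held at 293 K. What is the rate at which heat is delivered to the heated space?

Reversible heating COP: COP_HP = T_H/(T_H − T_C) = 293.00/15.00 = 19.5333.
Q_H = COP_HP · W = 19.5333 × 660 = 12900 W.

Q̇_H ≈ 12900 W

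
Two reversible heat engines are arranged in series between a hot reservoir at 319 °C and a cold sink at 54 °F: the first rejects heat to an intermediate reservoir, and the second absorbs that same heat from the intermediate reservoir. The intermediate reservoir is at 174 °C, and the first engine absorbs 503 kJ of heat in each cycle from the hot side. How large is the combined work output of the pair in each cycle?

T_H = 319 °C → 319 + 273.15 = 592.15 K.
T_C = 54 °F → (54 − 32) × 5/9 = 12.22 °C = 285.37 K.
Two reversible stages in series are equivalent to a single Carnot engine between T_H and T_C, so η_total = 1 − T_C/T_H = 1 − 285.37/592.15 = 0.5181.
W_total = η_total · Q_H = 0.5181 × 503 = 261 kJ.

W_total ≈ 261 kJ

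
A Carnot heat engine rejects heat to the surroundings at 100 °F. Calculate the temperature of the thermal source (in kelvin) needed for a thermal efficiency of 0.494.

T_H ≈ 614.5 K

T_C = 100 °F → (100 − 32) × 5/9 = 37.78 °C = 310.93 K.
From η = 1 − T_C/T_H, solving for T_H gives T_H = T_C/(1 − η) = 310.93/(1 − 0.494) = 614.5 K.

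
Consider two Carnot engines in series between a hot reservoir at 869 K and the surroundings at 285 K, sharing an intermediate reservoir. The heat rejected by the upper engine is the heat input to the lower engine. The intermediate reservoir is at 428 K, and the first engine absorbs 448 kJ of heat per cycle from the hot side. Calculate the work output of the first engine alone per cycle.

First-stage efficiency η₁ = 1 − T_m/T_H = 1 − 428.00/869.00 = 0.5075.
W₁ = η₁·Q_H = 0.5075 × 448 = 227 kJ.

W₁ ≈ 227 kJ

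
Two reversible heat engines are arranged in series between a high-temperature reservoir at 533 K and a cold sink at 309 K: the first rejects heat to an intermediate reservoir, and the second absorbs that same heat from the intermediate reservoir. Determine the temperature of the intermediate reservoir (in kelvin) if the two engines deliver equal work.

T_m ≈ 421 K

For reversible stages Q_m = Q_H·(T_m/T_H). Setting W₁ = Q_H(1 − T_m/T_H) equal to W₂ = Q_m(1 − T_C/T_m) = Q_H·(T_m − T_C)/T_H gives T_H − T_m = T_m − T_C, so T_m = (T_H + T_C)/2 = (533.00 + 309.00)/2 = 421 K.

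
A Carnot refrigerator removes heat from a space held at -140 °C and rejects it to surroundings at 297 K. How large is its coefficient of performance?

T_C = -140 °C → -140 + 273.15 = 133.15 K.
COP_R = T_C/(T_H − T_C) = 133.15/(297.00 − 133.15) = 0.813.

COP_R ≈ 0.813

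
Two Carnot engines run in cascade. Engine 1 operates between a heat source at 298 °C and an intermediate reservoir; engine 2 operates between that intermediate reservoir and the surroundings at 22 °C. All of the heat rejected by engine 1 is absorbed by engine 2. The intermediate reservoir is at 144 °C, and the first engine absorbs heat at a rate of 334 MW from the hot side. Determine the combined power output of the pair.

T_H = 298 °C → 298 + 273.15 = 571.15 K.
T_C = 22 °C → 22 + 273.15 = 295.15 K.
Two reversible stages in series are equivalent to a single Carnot engine between T_H and T_C, so η_total = 1 − T_C/T_H = 1 − 295.15/571.15 = 0.4832.
W_total = η_total · Q_H = 0.4832 × 334 = 161 MW.

Ẇ_total ≈ 161 MW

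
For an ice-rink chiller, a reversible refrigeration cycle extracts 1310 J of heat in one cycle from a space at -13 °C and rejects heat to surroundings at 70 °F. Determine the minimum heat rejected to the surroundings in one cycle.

Q_H ≈ 1482 J

T_H = 70 °F → (70 − 32) × 5/9 = 21.11 °C = 294.26 K.
T_C = -13 °C → -13 + 273.15 = 260.15 K.
For a reversible cycle Q_H/Q_C = T_H/T_C, so Q_H = Q_C·T_H/T_C = 1310 × 294.26/260.15 = 1482 J.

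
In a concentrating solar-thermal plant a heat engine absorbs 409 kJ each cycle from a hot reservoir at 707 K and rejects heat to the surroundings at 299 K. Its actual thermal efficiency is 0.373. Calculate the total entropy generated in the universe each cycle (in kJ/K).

W = η·Q_H = 0.373 × 409 = 152.6 kJ, so Q_C = Q_H − W = 256.4 kJ.
The hot reservoir loses entropy Q_H/T_H = 409/707.00 = 0.5785 kJ/K; the cold reservoir gains Q_C/T_C = 256.4/299.00 = 0.8577 kJ/K.
ΔS_univ = −Q_H/T_H + Q_C/T_C = 0.2792 kJ/K (> 0, since η = 0.373 < η_Carnot = 0.577).

ΔS_univ ≈ 0.2792 kJ/K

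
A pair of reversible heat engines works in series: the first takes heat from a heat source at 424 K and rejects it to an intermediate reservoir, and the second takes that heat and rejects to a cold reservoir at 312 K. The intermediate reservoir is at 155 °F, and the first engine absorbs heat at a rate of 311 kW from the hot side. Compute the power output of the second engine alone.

T_m = 155 °F → (155 − 32) × 5/9 = 68.33 °C = 341.48 K.
Heat entering the second stage: Q_m = Q_H·(T_m/T_H) = 311 × 341.48/424.00 = 250 kW.
Second-stage efficiency η₂ = 1 − T_C/T_m = 1 − 312.00/341.48 = 0.0863, so W₂ = η₂·Q_m = 21.6 kW.

Ẇ₂ ≈ 21.6 kW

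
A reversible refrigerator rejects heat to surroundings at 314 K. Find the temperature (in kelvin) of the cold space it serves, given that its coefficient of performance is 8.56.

T_C ≈ 281.2 K

COP_R = T_C/(T_H − T_C) ⇒ T_C = T_H·COP_R/(1 + COP_R) = 314.00 × 8.56/(1 + 8.56) = 281.2 K.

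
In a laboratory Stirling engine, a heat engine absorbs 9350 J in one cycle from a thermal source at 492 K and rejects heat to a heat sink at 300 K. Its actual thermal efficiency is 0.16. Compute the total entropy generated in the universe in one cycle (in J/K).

ΔS_univ ≈ 7.18 J/K

W = η·Q_H = 0.16 × 9350 = 1496 J, so Q_C = Q_H − W = 7854 J.
Reservoir entropy changes: ΔS_H = −Q_H/T_H = −9350/492.00 = -19.00 J/K and ΔS_C = +Q_C/T_C = 7854/300.00 = 26.18 J/K.
ΔS_univ = −Q_H/T_H + Q_C/T_C = 7.18 J/K (> 0, since η = 0.16 < η_Carnot = 0.390).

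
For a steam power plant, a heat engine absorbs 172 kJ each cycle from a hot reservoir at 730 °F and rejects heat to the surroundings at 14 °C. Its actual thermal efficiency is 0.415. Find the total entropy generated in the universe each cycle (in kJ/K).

ΔS_univ ≈ 0.09017 kJ/K

T_H = 730 °F → (730 − 32) × 5/9 = 387.78 °C = 660.93 K.
T_C = 14 °C → 14 + 273.15 = 287.15 K.
W = η·Q_H = 0.415 × 172 = 71.38 kJ, so Q_C = Q_H − W = 100.6 kJ.
Entropy balance on the reservoirs: −Q_H/T_H = -0.2602 kJ/K, +Q_C/T_C = 0.3504 kJ/K.
ΔS_univ = −Q_H/T_H + Q_C/T_C = 0.09017 kJ/K (> 0, since η = 0.415 < η_Carnot = 0.566).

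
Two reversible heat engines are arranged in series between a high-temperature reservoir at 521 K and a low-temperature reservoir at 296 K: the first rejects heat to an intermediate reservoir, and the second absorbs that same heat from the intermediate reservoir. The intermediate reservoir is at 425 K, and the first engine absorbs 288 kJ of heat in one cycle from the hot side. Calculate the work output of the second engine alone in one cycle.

Heat entering the second stage: Q_m = Q_H·(T_m/T_H) = 288 × 425.00/521.00 = 235 kJ.
Second-stage efficiency η₂ = 1 − T_C/T_m = 1 − 296.00/425.00 = 0.3035, so W₂ = η₂·Q_m = 71.3 kJ.

W₂ ≈ 71.3 kJ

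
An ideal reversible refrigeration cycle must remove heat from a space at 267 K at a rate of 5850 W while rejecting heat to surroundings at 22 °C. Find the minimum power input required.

T_H = 22 °C → 22 + 273.15 = 295.15 K.
Carnot COP: COP_R = T_C/(T_H − T_C) = 267.00/28.15 = 9.4849.
W = Q_C/COP_R = 5850/9.4849 = 616.8 W.

Ẇ_in ≈ 616.8 W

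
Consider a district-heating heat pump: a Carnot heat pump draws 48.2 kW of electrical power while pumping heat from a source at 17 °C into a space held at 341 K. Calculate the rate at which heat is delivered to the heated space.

Q̇_H ≈ 323.2 kW

T_C = 17 °C → 17 + 273.15 = 290.15 K.
COP_HP = T_H/(T_H − T_C) = 341.00/50.85 = 6.7060.
Q_H = COP_HP · W = 6.7060 × 48.2 = 323.2 kW.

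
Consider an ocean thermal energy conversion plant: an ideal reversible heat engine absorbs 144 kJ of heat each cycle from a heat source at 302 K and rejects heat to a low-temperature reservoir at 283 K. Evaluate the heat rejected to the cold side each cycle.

Q_C ≈ 135 kJ

For a reversible engine, η = 1 − T_C/T_H = 1 − 283.00/302.00 = 0.0629.
For a reversible cycle Q_C/Q_H = T_C/T_H, so Q_C = 144 × 283.00/302.00 = 135 kJ.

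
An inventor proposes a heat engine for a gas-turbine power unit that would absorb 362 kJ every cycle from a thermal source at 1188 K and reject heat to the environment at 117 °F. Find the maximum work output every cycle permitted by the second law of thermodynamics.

T_C = 117 °F → (117 − 32) × 5/9 = 47.22 °C = 320.37 K.
By the Carnot theorem, η_max = 1 − T_C/T_H = 1 − 320.37/1188.00 = 0.7303.
W_max = η_max · Q_H = 0.7303 × 362 = 264 kJ.

W_max ≈ 264 kJ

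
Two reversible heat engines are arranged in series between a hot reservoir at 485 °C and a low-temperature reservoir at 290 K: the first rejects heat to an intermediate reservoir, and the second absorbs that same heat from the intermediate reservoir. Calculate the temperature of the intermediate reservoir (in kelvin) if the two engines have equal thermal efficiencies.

T_H = 485 °C → 485 + 273.15 = 758.15 K.
Equal efficiencies require 1 − T_m/T_H = 1 − T_C/T_m, i.e. T_m/T_H = T_C/T_m, so T_m = √(T_H·T_C) = √(758.15 × 290.00) = 468.9 K.

T_m ≈ 468.9 K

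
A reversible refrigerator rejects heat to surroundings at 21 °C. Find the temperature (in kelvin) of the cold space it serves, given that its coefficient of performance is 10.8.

T_C ≈ 269 K

T_H = 21 °C → 21 + 273.15 = 294.15 K.
COP_R = T_C/(T_H − T_C) ⇒ T_C = T_H·COP_R/(1 + COP_R) = 294.15 × 10.8/(1 + 10.8) = 269 K.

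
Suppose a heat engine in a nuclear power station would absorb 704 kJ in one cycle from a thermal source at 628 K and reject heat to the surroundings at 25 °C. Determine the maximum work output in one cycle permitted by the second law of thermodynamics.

W_max ≈ 370 kJ

T_C = 25 °C → 25 + 273.15 = 298.15 K.
The upper bound on efficiency is η_max = 1 − T_C/T_H = 1 − 298.15/628.00 = 0.5252.
W_max = η_max · Q_H = 0.5252 × 704 = 370 kJ.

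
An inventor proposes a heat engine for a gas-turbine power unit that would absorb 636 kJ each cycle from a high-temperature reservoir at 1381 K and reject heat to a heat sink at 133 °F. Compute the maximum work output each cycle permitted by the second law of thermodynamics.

T_C = 133 °F → (133 − 32) × 5/9 = 56.11 °C = 329.26 K.
No engine can exceed the Carnot limit: η_max = 1 − T_C/T_H = 1 − 329.26/1381.00 = 0.7616.
W_max = η_max · Q_H = 0.7616 × 636 = 484 kJ.

W_max ≈ 484 kJ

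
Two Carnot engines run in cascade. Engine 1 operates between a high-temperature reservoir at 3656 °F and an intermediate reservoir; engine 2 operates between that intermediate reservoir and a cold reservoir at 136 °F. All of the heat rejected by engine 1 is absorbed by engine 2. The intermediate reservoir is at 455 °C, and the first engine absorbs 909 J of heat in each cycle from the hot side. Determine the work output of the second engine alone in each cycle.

T_H = 3656 °F → (3656 − 32) × 5/9 = 2013.33 °C = 2286.48 K.
T_C = 136 °F → (136 − 32) × 5/9 = 57.78 °C = 330.93 K.
T_m = 455 °C → 455 + 273.15 = 728.15 K.
Heat entering the second stage: Q_m = Q_H·(T_m/T_H) = 909 × 728.15/2286.48 = 289 J.
Second-stage efficiency η₂ = 1 − T_C/T_m = 1 − 330.93/728.15 = 0.5455, so W₂ = η₂·Q_m = 158 J.

W₂ ≈ 158 J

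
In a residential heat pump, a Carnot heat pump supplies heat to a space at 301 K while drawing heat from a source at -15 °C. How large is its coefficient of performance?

COP_HP ≈ 7.025

T_C = -15 °C → -15 + 273.15 = 258.15 K.
Reversible heating COP: COP_HP = T_H/(T_H − T_C) = 301.00/(301.00 − 258.15) = 7.025.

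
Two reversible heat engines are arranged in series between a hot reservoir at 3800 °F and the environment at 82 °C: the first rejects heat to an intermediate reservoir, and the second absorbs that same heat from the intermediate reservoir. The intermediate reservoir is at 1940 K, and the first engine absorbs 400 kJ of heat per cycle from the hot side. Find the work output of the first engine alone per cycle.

T_H = 3800 °F → (3800 − 32) × 5/9 = 2093.33 °C = 2366.48 K.
T_C = 82 °C → 82 + 273.15 = 355.15 K.
First-stage efficiency η₁ = 1 − T_m/T_H = 1 − 1940.00/2366.48 = 0.1802.
W₁ = η₁·Q_H = 0.1802 × 400 = 72.09 kJ.

W₁ ≈ 72.09 kJ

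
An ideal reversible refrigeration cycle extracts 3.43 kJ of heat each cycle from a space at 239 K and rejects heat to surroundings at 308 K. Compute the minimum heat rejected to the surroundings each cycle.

Q_H ≈ 4.42 kJ

For a reversible cycle Q_H/Q_C = T_H/T_C, so Q_H = Q_C·T_H/T_C = 3.43 × 308.00/239.00 = 4.42 kJ.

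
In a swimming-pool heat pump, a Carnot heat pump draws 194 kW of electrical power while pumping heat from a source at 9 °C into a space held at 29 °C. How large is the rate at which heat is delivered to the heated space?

Q̇_H ≈ 2930 kW

T_H = 29 °C → 29 + 273.15 = 302.15 K.
T_C = 9 °C → 9 + 273.15 = 282.15 K.
Reversible heating COP: COP_HP = T_H/(T_H − T_C) = 302.15/20.00 = 15.1075.
Q_H = COP_HP · W = 15.1075 × 194 = 2930 kW.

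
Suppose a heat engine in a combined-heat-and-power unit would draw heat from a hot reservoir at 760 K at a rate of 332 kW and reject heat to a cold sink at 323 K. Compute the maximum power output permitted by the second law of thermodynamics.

No engine can exceed the Carnot limit: η_max = 1 − T_C/T_H = 1 − 323.00/760.00 = 0.5750.
W_max = η_max · Q_H = 0.5750 × 332 = 191 kW.

Ẇ_max ≈ 191 kW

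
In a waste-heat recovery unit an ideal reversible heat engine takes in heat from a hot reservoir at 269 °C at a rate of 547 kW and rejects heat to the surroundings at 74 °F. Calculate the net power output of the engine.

T_H = 269 °C → 269 + 273.15 = 542.15 K.
T_C = 74 °F → (74 − 32) × 5/9 = 23.33 °C = 296.48 K.
Carnot efficiency: η = 1 − T_C/T_H = 1 − 296.48/542.15 = 0.4531.
W = η·Q_H = 0.4531 × 547 = 247.9 kW.

Ẇ ≈ 247.9 kW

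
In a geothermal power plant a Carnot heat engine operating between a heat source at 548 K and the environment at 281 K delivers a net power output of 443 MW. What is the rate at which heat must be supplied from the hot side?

Q̇_H ≈ 909 MW

Since the cycle is reversible, η = 1 − T_C/T_H = 1 − 281.00/548.00 = 0.4872.
Q_H = W/η = 443/0.4872 = 909 MW.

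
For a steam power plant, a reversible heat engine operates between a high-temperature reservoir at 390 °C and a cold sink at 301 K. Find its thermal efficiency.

T_H = 390 °C → 390 + 273.15 = 663.15 K.
Carnot efficiency: η = 1 − T_C/T_H = 1 − 301.00/663.15 = 0.5461.

η ≈ 0.5461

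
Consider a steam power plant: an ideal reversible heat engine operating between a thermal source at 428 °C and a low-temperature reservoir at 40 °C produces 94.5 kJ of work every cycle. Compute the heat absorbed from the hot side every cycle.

Q_H ≈ 170.8 kJ

T_H = 428 °C → 428 + 273.15 = 701.15 K.
T_C = 40 °C → 40 + 273.15 = 313.15 K.
Since the cycle is reversible, η = 1 − T_C/T_H = 1 − 313.15/701.15 = 0.5534.
Q_H = W/η = 94.5/0.5534 = 170.8 kJ.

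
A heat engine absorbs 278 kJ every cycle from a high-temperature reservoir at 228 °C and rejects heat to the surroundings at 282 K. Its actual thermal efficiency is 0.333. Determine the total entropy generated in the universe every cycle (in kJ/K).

T_H = 228 °C → 228 + 273.15 = 501.15 K.
W = η·Q_H = 0.333 × 278 = 92.57 kJ, so Q_C = Q_H − W = 185.4 kJ.
Entropy balance on the reservoirs: −Q_H/T_H = -0.5547 kJ/K, +Q_C/T_C = 0.6575 kJ/K.
ΔS_univ = −Q_H/T_H + Q_C/T_C = 0.103 kJ/K (> 0, since η = 0.333 < η_Carnot = 0.437).

ΔS_univ ≈ 0.103 kJ/K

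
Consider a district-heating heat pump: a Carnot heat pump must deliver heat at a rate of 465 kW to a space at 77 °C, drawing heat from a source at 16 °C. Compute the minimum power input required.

T_H = 77 °C → 77 + 273.15 = 350.15 K.
T_C = 16 °C → 16 + 273.15 = 289.15 K.
COP_HP = T_H/(T_H − T_C) = 350.15/61.00 = 5.7402.
W = Q_H/COP_HP = 465/5.7402 = 81.0 kW.

Ẇ_in ≈ 81.0 kW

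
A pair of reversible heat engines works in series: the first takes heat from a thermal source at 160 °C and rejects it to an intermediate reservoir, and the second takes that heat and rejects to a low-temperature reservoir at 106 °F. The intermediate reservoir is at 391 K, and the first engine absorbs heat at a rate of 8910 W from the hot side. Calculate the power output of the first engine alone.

Ẇ₁ ≈ 867 W

T_H = 160 °C → 160 + 273.15 = 433.15 K.
T_C = 106 °F → (106 − 32) × 5/9 = 41.11 °C = 314.26 K.
First-stage efficiency η₁ = 1 − T_m/T_H = 1 − 391.00/433.15 = 0.0973.
W₁ = η₁·Q_H = 0.0973 × 8910 = 867 W.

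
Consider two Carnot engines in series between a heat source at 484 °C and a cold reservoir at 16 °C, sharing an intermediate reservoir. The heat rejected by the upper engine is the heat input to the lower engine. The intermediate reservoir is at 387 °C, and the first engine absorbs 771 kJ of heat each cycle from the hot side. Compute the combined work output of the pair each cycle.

T_H = 484 °C → 484 + 273.15 = 757.15 K.
T_C = 16 °C → 16 + 273.15 = 289.15 K.
Two reversible stages in series are equivalent to a single Carnot engine between T_H and T_C, so η_total = 1 − T_C/T_H = 1 − 289.15/757.15 = 0.6181.
W_total = η_total · Q_H = 0.6181 × 771 = 477 kJ.

W_total ≈ 477 kJ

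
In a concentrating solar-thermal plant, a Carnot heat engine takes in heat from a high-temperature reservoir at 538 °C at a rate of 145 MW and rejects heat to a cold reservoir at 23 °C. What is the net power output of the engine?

Ẇ ≈ 92.06 MW

T_H = 538 °C → 538 + 273.15 = 811.15 K.
T_C = 23 °C → 23 + 273.15 = 296.15 K.
η_rev = 1 − T_C/T_H = 1 − 296.15/811.15 = 0.6349.
W = η·Q_H = 0.6349 × 145 = 92.06 MW.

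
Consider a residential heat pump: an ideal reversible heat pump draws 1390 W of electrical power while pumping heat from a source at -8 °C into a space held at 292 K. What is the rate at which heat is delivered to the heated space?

Q̇_H ≈ 15100 W

T_C = -8 °C → -8 + 273.15 = 265.15 K.
The Carnot heat-pump COP is COP_HP = T_H/(T_H − T_C) = 292.00/26.85 = 10.8752.
Q_H = COP_HP · W = 10.8752 × 1390 = 15100 W.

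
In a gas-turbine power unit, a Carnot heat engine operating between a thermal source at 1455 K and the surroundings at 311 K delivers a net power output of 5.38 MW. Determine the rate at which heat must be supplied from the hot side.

η_rev = 1 − T_C/T_H = 1 − 311.00/1455.00 = 0.7863.
Q_H = W/η = 5.38/0.7863 = 6.84 MW.

Q̇_H ≈ 6.84 MW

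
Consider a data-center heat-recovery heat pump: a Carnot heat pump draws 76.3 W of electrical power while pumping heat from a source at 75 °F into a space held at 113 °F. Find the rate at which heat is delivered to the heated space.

T_H = 113 °F → (113 − 32) × 5/9 = 45.00 °C = 318.15 K.
T_C = 75 °F → (75 − 32) × 5/9 = 23.89 °C = 297.04 K.
Reversible heating COP: COP_HP = T_H/(T_H − T_C) = 318.15/21.11 = 15.0703.
Q_H = COP_HP · W = 15.0703 × 76.3 = 1150 W.

Q̇_H ≈ 1150 W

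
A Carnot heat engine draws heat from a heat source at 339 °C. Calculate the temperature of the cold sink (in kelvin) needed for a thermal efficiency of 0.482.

T_C ≈ 317 K

T_H = 339 °C → 339 + 273.15 = 612.15 K.
From η = 1 − T_C/T_H, T_C = T_H·(1 − η) = 612.15 × (1 − 0.482) = 317 K.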